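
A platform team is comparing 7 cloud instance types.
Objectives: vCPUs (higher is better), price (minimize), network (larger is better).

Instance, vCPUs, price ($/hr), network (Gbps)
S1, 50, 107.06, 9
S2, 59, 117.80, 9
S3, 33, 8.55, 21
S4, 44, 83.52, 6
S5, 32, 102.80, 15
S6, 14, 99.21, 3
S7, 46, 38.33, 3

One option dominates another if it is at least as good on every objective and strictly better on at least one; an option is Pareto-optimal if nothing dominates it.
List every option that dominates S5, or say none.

S3

S3: vCPUs 33≥32, price 8.55≤102.80, network 21≥15 — dominates S5.
Others (S1, S2, S4, S6, S7) are each worse than S5 on at least one objective.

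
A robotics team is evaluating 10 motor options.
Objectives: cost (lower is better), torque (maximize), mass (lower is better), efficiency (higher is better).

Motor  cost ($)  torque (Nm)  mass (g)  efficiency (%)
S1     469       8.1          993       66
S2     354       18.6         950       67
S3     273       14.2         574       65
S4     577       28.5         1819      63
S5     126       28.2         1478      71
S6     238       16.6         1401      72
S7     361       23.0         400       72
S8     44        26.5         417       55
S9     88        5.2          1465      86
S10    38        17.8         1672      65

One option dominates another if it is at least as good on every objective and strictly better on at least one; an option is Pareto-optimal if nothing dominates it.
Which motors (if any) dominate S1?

S2: cost 354≤469, torque 18.6≥8.1, mass 950≤993, efficiency 67≥66 — dominates S1.
S7: cost 361≤469, torque 23.0≥8.1, mass 400≤993, efficiency 72≥66 — dominates S1.
Others (S3, S4, S5, S6, S8, S9, S10) are each worse than S1 on at least one objective.

S2, S7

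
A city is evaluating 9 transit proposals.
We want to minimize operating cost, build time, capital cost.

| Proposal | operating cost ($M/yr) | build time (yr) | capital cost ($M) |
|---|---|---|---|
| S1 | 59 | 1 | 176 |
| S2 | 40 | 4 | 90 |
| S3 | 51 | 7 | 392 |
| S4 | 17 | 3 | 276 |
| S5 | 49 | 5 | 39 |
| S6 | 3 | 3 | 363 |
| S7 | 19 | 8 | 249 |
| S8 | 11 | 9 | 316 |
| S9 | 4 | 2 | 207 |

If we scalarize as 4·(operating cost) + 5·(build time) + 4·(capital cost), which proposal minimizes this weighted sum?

S1: 4·59 + 5·1 + 4·176 = 945
S2: 4·40 + 5·4 + 4·90 = 540
S3: 4·51 + 5·7 + 4·392 = 1807
S4: 4·17 + 5·3 + 4·276 = 1187
S5: 4·49 + 5·5 + 4·39 = 377
S6: 4·3 + 5·3 + 4·363 = 1479
S7: 4·19 + 5·8 + 4·249 = 1112
S8: 4·11 + 5·9 + 4·316 = 1353
S9: 4·4 + 5·2 + 4·207 = 854
Lowest: S5 at 377.

S5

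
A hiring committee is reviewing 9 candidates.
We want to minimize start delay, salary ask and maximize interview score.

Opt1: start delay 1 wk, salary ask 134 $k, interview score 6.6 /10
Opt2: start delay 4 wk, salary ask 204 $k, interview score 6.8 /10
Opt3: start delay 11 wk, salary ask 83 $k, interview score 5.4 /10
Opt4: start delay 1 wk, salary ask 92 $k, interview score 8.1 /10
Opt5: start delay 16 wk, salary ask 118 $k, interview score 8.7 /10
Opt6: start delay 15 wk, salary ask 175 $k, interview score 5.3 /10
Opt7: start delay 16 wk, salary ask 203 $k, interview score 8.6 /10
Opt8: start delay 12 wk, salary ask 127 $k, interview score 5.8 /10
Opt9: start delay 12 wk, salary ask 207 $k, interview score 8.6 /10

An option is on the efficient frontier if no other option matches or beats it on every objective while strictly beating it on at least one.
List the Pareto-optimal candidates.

Opt3, Opt4, Opt5, Opt9

Opt1: dominated by Opt4 (start delay 1≤1, salary ask 92≤134, interview score 8.1≥6.6).
Opt2: dominated by Opt4 (start delay 1≤4, salary ask 92≤204, interview score 8.1≥6.8).
Opt3: not dominated (best salary ask).
Opt4: not dominated.
Opt5: not dominated (best interview score).
Opt6: dominated by Opt1 (start delay 1≤15, salary ask 134≤175, interview score 6.6≥5.3).
Opt7: dominated by Opt5 (start delay 16≤16, salary ask 118≤203, interview score 8.7≥8.6).
Opt8: dominated by Opt4 (start delay 1≤12, salary ask 92≤127, interview score 8.1≥5.8).
Opt9: not dominated.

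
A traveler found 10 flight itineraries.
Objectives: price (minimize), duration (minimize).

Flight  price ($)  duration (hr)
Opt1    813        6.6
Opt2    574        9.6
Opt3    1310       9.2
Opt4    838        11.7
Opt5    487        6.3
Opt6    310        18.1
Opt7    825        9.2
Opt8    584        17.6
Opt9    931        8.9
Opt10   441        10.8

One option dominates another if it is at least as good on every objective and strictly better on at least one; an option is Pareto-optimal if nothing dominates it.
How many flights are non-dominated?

3

Opt1: dominated by Opt5 (price 487≤813, duration 6.3≤6.6).
Opt2: dominated by Opt5 (price 487≤574, duration 6.3≤9.6).
Opt3: dominated by Opt1 (price 813≤1310, duration 6.6≤9.2).
Opt4: dominated by Opt1 (price 813≤838, duration 6.6≤11.7).
Opt5: not dominated (best duration).
Opt6: not dominated (best price).
Opt7: dominated by Opt1 (price 813≤825, duration 6.6≤9.2).
Opt8: dominated by Opt2 (price 574≤584, duration 9.6≤17.6).
Opt9: dominated by Opt1 (price 813≤931, duration 6.6≤8.9).
Opt10: not dominated.
Pareto-optimal: Opt5, Opt6, Opt10 → 3.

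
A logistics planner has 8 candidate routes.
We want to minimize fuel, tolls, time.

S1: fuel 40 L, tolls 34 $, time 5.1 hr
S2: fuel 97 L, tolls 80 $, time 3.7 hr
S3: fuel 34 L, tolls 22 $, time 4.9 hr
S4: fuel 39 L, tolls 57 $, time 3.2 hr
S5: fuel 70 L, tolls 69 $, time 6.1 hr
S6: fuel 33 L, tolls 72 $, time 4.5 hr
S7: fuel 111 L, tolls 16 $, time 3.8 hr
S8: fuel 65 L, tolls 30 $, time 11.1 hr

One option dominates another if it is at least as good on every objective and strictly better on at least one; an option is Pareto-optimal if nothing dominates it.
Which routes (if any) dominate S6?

none

S1: worse on fuel (40 vs 33).
S2: worse on fuel (97 vs 33).
S3: worse on fuel (34 vs 33).
S4: worse on fuel (39 vs 33).
S5: worse on fuel (70 vs 33).
S7: worse on fuel (111 vs 33).
S8: worse on fuel (65 vs 33).
No option dominates S6.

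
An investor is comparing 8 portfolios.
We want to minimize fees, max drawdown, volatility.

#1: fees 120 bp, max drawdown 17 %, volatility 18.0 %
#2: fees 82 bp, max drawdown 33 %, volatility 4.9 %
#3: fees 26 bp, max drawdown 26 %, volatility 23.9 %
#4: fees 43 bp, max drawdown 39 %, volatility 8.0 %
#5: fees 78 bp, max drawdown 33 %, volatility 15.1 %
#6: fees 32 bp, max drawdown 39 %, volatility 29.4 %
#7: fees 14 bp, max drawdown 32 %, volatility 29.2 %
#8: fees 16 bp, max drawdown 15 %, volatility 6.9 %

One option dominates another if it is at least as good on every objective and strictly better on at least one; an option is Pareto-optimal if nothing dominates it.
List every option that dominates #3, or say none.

#8: fees 16≤26, max drawdown 15≤26, volatility 6.9≤23.9 — dominates #3.
Others (#1, #2, #4, #5, #6, #7) are each worse than #3 on at least one objective.

#8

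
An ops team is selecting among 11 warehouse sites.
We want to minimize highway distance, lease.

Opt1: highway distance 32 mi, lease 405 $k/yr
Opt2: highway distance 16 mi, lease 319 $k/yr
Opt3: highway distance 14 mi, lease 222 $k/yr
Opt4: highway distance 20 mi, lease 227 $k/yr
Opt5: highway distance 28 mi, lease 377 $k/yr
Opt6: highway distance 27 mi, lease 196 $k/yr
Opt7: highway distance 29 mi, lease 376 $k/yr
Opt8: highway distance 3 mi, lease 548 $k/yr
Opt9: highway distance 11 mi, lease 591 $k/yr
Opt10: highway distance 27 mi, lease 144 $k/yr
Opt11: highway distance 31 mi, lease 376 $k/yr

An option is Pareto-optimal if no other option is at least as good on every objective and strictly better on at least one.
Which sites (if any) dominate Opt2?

Opt3: highway distance 14≤16, lease 222≤319 — dominates Opt2.
Others (Opt1, Opt4, Opt5, Opt6, Opt7, Opt8, Opt9, Opt10, Opt11) are each worse than Opt2 on at least one objective.

Opt3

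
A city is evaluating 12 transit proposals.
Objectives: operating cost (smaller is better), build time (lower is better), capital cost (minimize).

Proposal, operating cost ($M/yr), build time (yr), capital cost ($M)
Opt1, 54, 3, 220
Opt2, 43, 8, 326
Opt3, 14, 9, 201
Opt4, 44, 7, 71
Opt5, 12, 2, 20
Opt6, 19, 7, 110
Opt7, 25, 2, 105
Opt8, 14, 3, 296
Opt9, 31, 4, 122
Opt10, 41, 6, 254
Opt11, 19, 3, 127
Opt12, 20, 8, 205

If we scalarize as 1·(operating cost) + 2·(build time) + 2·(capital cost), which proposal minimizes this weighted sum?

Opt1: 1·54 + 2·3 + 2·220 = 500
Opt2: 1·43 + 2·8 + 2·326 = 711
Opt3: 1·14 + 2·9 + 2·201 = 434
Opt4: 1·44 + 2·7 + 2·71 = 200
Opt5: 1·12 + 2·2 + 2·20 = 56
Opt6: 1·19 + 2·7 + 2·110 = 253
Opt7: 1·25 + 2·2 + 2·105 = 239
Opt8: 1·14 + 2·3 + 2·296 = 612
Opt9: 1·31 + 2·4 + 2·122 = 283
Opt10: 1·41 + 2·6 + 2·254 = 561
Opt11: 1·19 + 2·3 + 2·127 = 279
Opt12: 1·20 + 2·8 + 2·205 = 446
Lowest: Opt5 at 56.

Opt5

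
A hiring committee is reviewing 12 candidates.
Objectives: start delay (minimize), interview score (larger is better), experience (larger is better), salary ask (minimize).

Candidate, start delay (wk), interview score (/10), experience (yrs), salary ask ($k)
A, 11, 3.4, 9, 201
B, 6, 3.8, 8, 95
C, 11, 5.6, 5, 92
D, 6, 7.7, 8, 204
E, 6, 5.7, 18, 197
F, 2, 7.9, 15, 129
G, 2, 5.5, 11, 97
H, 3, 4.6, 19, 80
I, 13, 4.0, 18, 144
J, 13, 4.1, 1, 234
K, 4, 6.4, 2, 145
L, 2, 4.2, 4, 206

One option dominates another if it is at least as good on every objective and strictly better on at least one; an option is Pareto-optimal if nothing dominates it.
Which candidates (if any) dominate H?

A: worse on start delay (11 vs 3).
B: worse on start delay (6 vs 3).
C: worse on start delay (11 vs 3).
D: worse on start delay (6 vs 3).
E: worse on start delay (6 vs 3).
F: worse on experience (15 vs 19).
G: worse on experience (11 vs 19).
I: worse on start delay (13 vs 3).
J: worse on start delay (13 vs 3).
K: worse on start delay (4 vs 3).
L: worse on interview score (4.2 vs 4.6).
No option dominates H.

none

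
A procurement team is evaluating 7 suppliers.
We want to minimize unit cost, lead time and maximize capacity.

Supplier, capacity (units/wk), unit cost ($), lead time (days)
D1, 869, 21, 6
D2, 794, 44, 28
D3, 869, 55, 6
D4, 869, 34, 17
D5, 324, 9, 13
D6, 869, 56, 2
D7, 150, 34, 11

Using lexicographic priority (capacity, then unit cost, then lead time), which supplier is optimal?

D1

First maximize capacity: best is 869, kept {D1, D3, D4, D6}.
Then minimize unit cost: best is 21, kept {D1}.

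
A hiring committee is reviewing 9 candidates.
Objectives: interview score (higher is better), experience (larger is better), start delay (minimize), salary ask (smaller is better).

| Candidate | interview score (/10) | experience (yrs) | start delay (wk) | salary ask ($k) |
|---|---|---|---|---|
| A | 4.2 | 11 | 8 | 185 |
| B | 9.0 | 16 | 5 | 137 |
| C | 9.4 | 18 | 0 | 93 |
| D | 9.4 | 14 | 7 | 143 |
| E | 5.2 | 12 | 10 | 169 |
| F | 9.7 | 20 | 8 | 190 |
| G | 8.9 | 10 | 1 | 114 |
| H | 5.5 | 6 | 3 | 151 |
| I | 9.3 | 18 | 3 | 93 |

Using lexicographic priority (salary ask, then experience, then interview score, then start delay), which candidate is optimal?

First minimize salary ask: best is 93, kept {C, I}.
Then maximize experience: best is 18, kept {C, I}.
Then maximize interview score: best is 9.4, kept {C}.

C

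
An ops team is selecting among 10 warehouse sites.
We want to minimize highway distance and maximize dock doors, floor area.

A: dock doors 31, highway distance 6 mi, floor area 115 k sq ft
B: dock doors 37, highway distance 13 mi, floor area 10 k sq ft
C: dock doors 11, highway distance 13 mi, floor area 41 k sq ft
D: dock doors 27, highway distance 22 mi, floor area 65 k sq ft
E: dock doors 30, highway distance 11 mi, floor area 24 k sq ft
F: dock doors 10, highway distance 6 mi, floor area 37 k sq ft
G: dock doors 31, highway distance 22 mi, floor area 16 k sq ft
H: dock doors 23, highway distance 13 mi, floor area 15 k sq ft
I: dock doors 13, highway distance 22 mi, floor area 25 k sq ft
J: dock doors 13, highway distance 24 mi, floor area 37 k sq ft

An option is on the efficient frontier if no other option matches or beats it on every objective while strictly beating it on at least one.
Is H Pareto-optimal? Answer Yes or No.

No

A vs H: dock doors 31≥23, highway distance 6≤13, floor area 115≥15 — A is at least as good on every objective and strictly better on at least one, so A dominates H.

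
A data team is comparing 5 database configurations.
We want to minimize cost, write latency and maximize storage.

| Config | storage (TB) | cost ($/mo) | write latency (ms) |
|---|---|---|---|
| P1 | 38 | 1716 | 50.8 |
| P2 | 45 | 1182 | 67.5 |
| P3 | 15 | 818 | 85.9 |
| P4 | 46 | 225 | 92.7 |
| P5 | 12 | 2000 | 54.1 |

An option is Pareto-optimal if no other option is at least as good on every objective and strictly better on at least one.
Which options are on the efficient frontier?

P1, P2, P3, P4

P1: not dominated (best write latency).
P2: not dominated.
P3: not dominated.
P4: not dominated (best storage).
P5: dominated by P1 (storage 38≥12, cost 1716≤2000, write latency 50.8≤54.1).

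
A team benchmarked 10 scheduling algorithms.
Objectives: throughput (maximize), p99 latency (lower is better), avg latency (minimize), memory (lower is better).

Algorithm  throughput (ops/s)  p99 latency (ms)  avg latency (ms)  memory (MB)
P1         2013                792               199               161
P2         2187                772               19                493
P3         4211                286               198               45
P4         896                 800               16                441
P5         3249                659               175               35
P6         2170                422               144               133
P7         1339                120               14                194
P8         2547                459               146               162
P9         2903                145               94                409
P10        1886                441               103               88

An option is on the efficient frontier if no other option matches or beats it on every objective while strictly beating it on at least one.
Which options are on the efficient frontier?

P2, P3, P5, P6, P7, P8, P9, P10

P1: dominated by P3 (throughput 4211≥2013, p99 latency 286≤792, avg latency 198≤199, memory 45≤161).
P2: not dominated.
P3: not dominated (best throughput).
P4: dominated by P7 (throughput 1339≥896, p99 latency 120≤800, avg latency 14≤16, memory 194≤441).
P5: not dominated (best memory).
P6: not dominated.
P7: not dominated (best p99 latency).
P8: not dominated.
P9: not dominated.
P10: not dominated.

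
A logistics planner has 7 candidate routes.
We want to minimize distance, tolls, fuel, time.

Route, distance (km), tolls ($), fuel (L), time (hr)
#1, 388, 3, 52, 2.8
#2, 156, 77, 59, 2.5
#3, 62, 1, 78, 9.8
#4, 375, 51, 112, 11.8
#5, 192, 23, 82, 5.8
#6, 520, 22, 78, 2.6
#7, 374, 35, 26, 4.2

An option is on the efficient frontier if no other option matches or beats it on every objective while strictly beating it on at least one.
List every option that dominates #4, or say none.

#3, #5, #7

#3: distance 62≤375, tolls 1≤51, fuel 78≤112, time 9.8≤11.8 — dominates #4.
#5: distance 192≤375, tolls 23≤51, fuel 82≤112, time 5.8≤11.8 — dominates #4.
#7: distance 374≤375, tolls 35≤51, fuel 26≤112, time 4.2≤11.8 — dominates #4.
Others (#1, #2, #6) are each worse than #4 on at least one objective.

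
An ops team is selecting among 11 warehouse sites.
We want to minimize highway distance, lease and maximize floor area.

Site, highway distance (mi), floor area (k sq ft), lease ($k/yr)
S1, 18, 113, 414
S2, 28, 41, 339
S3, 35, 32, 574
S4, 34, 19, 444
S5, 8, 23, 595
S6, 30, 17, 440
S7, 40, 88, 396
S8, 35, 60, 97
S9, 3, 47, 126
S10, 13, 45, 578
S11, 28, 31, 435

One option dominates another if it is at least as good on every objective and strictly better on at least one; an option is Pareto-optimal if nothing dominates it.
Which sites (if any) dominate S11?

S1: highway distance 18≤28, floor area 113≥31, lease 414≤435 — dominates S11.
S2: highway distance 28≤28, floor area 41≥31, lease 339≤435 — dominates S11.
S9: highway distance 3≤28, floor area 47≥31, lease 126≤435 — dominates S11.
Others (S3, S4, S5, S6, S7, S8, S10) are each worse than S11 on at least one objective.

S1, S2, S9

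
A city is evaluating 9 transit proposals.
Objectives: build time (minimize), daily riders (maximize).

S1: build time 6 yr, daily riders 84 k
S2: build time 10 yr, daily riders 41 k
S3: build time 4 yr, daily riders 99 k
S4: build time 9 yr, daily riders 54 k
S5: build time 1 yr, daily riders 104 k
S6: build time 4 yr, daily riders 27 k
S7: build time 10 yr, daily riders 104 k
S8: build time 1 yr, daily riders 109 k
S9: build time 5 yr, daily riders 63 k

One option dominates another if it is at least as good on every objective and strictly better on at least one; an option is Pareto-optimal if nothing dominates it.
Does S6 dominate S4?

S6 vs S4: S6 is worse on daily riders (27 vs 54), so it does not dominate S4.

No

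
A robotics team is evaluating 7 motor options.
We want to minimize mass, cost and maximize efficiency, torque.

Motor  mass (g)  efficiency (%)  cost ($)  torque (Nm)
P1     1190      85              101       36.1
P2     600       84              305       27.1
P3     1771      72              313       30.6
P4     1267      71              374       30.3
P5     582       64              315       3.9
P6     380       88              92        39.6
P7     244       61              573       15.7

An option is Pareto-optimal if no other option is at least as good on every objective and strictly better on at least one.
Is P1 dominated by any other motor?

P6 vs P1: mass 380≤1190, efficiency 88≥85, cost 92≤101, torque 39.6≥36.1 — P6 is at least as good on every objective and strictly better on at least one, so P6 dominates P1.

Yes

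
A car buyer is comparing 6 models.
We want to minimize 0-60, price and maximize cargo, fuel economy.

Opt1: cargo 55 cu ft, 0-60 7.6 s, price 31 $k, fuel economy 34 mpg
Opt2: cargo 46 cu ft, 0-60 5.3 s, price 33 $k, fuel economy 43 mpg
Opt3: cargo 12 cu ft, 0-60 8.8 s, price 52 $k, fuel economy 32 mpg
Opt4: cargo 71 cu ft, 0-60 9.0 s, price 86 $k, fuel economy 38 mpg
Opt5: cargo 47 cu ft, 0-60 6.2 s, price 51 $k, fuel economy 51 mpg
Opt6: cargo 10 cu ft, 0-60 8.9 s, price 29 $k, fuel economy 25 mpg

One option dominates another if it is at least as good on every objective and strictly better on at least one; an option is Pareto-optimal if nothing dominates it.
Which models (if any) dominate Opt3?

Opt1: cargo 55≥12, 0-60 7.6≤8.8, price 31≤52, fuel economy 34≥32 — dominates Opt3.
Opt2: cargo 46≥12, 0-60 5.3≤8.8, price 33≤52, fuel economy 43≥32 — dominates Opt3.
Opt5: cargo 47≥12, 0-60 6.2≤8.8, price 51≤52, fuel economy 51≥32 — dominates Opt3.
Others (Opt4, Opt6) are each worse than Opt3 on at least one objective.

Opt1, Opt2, Opt5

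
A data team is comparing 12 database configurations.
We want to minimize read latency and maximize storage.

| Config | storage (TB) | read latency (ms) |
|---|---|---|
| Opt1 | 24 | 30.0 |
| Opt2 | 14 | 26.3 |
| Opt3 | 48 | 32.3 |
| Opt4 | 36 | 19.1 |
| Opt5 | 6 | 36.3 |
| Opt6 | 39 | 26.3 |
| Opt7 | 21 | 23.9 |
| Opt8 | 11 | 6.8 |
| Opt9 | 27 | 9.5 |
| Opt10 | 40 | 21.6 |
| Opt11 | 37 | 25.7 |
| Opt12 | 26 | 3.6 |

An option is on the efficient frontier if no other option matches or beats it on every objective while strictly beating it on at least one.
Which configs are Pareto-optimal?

Opt1: dominated by Opt4 (storage 36≥24, read latency 19.1≤30.0).
Opt2: dominated by Opt4 (storage 36≥14, read latency 19.1≤26.3).
Opt3: not dominated (best storage).
Opt4: not dominated.
Opt5: dominated by Opt1 (storage 24≥6, read latency 30.0≤36.3).
Opt6: dominated by Opt10 (storage 40≥39, read latency 21.6≤26.3).
Opt7: dominated by Opt4 (storage 36≥21, read latency 19.1≤23.9).
Opt8: dominated by Opt12 (storage 26≥11, read latency 3.6≤6.8).
Opt9: not dominated.
Opt10: not dominated.
Opt11: dominated by Opt10 (storage 40≥37, read latency 21.6≤25.7).
Opt12: not dominated (best read latency).

Opt3, Opt4, Opt9, Opt10, Opt12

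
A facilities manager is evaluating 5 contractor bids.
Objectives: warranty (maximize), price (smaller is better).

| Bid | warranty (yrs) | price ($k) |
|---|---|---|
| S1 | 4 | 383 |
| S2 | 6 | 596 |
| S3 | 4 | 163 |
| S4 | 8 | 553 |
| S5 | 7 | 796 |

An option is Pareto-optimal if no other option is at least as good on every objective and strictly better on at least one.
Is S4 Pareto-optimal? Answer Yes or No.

S1: worse on warranty (4 vs 8).
S2: worse on warranty (6 vs 8).
S3: worse on warranty (4 vs 8).
S5: worse on warranty (7 vs 8).
No option is at least as good as S4 on every objective and strictly better on one.

Yes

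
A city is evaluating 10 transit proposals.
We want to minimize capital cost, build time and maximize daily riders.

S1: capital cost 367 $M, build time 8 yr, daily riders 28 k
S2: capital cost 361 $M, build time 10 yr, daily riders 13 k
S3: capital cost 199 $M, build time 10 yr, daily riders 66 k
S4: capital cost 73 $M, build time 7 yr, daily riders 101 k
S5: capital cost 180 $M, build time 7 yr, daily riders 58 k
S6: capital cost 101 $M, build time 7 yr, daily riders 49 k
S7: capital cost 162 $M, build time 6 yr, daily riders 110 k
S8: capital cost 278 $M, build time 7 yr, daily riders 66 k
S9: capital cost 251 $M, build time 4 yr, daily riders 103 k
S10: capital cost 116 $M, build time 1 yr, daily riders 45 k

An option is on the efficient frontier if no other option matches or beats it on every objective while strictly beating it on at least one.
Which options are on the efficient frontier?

S4, S7, S9, S10

S1: dominated by S4 (capital cost 73≤367, build time 7≤8, daily riders 101≥28).
S2: dominated by S3 (capital cost 199≤361, build time 10≤10, daily riders 66≥13).
S3: dominated by S4 (capital cost 73≤199, build time 7≤10, daily riders 101≥66).
S4: not dominated (best capital cost).
S5: dominated by S4 (capital cost 73≤180, build time 7≤7, daily riders 101≥58).
S6: dominated by S4 (capital cost 73≤101, build time 7≤7, daily riders 101≥49).
S7: not dominated (best daily riders).
S8: dominated by S4 (capital cost 73≤278, build time 7≤7, daily riders 101≥66).
S9: not dominated.
S10: not dominated (best build time).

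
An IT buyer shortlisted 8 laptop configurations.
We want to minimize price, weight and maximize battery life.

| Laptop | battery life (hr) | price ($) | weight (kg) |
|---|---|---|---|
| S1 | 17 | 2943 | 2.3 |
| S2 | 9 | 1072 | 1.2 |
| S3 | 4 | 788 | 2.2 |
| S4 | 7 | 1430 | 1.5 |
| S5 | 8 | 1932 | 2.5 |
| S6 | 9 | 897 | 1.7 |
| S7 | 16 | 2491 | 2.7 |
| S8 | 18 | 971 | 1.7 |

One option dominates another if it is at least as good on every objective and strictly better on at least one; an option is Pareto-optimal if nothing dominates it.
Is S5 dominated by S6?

S6 vs S5: battery life 9≥8, price 897≤1932, weight 1.7≤2.5 — S6 is at least as good on every objective with at least one strict improvement.

Yes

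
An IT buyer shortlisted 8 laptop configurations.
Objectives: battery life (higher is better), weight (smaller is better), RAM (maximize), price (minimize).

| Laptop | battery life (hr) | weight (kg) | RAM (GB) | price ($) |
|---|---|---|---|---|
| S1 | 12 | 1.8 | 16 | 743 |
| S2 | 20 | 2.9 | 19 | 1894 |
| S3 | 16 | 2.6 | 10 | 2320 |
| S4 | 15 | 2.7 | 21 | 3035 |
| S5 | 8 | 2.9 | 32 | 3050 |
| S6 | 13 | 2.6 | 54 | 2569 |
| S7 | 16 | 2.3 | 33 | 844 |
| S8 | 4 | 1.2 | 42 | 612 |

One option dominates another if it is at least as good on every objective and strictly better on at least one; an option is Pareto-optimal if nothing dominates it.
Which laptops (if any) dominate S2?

none

S1: worse on battery life (12 vs 20).
S3: worse on battery life (16 vs 20).
S4: worse on battery life (15 vs 20).
S5: worse on battery life (8 vs 20).
S6: worse on battery life (13 vs 20).
S7: worse on battery life (16 vs 20).
S8: worse on battery life (4 vs 20).
No option dominates S2.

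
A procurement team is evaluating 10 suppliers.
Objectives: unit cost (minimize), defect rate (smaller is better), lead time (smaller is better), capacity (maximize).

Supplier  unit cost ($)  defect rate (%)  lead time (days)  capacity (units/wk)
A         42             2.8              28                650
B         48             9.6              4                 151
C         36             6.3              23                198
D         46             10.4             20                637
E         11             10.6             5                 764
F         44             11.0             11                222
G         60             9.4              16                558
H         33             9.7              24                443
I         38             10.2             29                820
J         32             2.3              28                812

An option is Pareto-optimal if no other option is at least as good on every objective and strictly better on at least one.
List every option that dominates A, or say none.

J

J: unit cost 32≤42, defect rate 2.3≤2.8, lead time 28≤28, capacity 812≥650 — dominates A.
Others (B, C, D, E, F, G, H, I) are each worse than A on at least one objective.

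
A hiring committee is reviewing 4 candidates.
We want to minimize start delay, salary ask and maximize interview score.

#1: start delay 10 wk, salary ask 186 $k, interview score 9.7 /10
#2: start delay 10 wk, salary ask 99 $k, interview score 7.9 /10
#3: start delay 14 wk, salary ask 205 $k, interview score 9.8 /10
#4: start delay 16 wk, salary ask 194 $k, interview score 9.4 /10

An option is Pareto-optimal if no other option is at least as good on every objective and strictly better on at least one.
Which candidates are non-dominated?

#1: not dominated.
#2: not dominated (best salary ask).
#3: not dominated (best interview score).
#4: dominated by #1 (start delay 10≤16, salary ask 186≤194, interview score 9.7≥9.4).

#1, #2, #3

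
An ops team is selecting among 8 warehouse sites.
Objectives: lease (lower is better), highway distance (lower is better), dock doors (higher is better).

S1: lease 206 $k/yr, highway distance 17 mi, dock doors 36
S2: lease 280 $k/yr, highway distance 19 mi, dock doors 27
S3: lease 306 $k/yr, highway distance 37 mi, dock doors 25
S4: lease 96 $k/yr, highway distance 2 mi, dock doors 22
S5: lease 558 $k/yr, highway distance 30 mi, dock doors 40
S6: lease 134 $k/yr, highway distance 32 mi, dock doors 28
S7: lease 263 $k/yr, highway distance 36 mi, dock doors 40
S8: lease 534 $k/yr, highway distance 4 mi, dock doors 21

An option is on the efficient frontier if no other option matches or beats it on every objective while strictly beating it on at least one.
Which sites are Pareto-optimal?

S1, S4, S5, S6, S7

S1: not dominated.
S2: dominated by S1 (lease 206≤280, highway distance 17≤19, dock doors 36≥27).
S3: dominated by S1 (lease 206≤306, highway distance 17≤37, dock doors 36≥25).
S4: not dominated (best lease).
S5: not dominated.
S6: not dominated.
S7: not dominated.
S8: dominated by S4 (lease 96≤534, highway distance 2≤4, dock doors 22≥21).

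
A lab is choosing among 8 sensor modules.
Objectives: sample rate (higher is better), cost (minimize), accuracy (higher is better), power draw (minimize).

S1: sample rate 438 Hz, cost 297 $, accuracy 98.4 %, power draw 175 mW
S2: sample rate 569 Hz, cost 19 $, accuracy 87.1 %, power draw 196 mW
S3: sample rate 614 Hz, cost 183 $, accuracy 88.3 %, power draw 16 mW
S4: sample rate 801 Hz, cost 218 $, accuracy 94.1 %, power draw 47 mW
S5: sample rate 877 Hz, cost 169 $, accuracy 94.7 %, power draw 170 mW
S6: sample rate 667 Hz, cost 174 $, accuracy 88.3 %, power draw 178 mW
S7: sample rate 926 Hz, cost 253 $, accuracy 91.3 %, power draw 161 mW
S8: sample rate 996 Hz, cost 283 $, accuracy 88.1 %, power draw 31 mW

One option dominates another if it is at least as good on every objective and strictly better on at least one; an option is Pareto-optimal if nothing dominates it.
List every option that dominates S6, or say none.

S5: sample rate 877≥667, cost 169≤174, accuracy 94.7≥88.3, power draw 170≤178 — dominates S6.
Others (S1, S2, S3, S4, S7, S8) are each worse than S6 on at least one objective.

S5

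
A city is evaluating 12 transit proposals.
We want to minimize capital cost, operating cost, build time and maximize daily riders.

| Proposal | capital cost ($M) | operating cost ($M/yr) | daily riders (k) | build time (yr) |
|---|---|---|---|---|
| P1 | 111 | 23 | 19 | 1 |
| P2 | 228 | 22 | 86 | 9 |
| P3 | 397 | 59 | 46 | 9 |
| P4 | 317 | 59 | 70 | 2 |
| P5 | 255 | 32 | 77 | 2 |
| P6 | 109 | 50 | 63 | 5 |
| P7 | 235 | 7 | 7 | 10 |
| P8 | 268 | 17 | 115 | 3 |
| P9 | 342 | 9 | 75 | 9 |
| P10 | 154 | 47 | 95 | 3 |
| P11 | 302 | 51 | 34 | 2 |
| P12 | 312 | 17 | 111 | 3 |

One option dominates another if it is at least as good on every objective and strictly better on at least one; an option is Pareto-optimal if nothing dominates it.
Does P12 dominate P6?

P12 vs P6: P12 is worse on capital cost (312 vs 109), so it does not dominate P6.

No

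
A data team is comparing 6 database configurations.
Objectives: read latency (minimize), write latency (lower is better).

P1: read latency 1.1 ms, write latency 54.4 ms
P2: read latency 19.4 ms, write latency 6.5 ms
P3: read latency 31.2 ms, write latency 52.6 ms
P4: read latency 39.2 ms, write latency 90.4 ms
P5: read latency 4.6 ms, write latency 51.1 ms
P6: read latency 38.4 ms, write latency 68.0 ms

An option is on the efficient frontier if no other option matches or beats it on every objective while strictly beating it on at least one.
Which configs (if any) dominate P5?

none

P1: worse on write latency (54.4 vs 51.1).
P2: worse on read latency (19.4 vs 4.6).
P3: worse on read latency (31.2 vs 4.6).
P4: worse on read latency (39.2 vs 4.6).
P6: worse on read latency (38.4 vs 4.6).
No option dominates P5.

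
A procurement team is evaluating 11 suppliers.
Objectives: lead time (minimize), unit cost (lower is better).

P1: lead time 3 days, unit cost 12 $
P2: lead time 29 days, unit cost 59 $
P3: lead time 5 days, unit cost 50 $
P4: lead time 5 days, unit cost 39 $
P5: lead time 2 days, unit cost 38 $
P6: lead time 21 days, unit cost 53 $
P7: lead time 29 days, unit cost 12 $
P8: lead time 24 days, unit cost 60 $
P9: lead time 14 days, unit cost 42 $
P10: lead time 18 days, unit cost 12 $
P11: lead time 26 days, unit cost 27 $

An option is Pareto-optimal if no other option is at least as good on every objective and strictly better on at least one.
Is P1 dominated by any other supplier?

P2: worse on lead time (29 vs 3).
P3: worse on lead time (5 vs 3).
P4: worse on lead time (5 vs 3).
P5: worse on unit cost (38 vs 12).
P6: worse on lead time (21 vs 3).
P7: worse on lead time (29 vs 3).
P8: worse on lead time (24 vs 3).
P9: worse on lead time (14 vs 3).
P10: worse on lead time (18 vs 3).
P11: worse on lead time (26 vs 3).
No option is at least as good as P1 on every objective and strictly better on one.

No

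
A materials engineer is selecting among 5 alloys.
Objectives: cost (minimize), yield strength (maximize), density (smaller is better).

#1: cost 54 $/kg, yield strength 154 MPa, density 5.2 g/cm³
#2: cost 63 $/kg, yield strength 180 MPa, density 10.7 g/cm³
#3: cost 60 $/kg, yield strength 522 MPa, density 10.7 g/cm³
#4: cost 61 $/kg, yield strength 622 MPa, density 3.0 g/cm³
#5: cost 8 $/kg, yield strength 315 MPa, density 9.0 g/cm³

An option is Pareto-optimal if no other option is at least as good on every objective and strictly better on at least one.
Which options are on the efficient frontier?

#1, #3, #4, #5

#1: not dominated.
#2: dominated by #3 (cost 60≤63, yield strength 522≥180, density 10.7≤10.7).
#3: not dominated.
#4: not dominated (best yield strength).
#5: not dominated (best cost).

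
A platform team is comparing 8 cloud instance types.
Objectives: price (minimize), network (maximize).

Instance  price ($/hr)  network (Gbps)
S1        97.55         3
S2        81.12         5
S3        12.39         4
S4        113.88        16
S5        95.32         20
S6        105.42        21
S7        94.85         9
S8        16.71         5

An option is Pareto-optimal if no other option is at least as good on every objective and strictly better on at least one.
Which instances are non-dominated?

S1: dominated by S2 (price 81.12≤97.55, network 5≥3).
S2: dominated by S8 (price 16.71≤81.12, network 5≥5).
S3: not dominated (best price).
S4: dominated by S5 (price 95.32≤113.88, network 20≥16).
S5: not dominated.
S6: not dominated (best network).
S7: not dominated.
S8: not dominated.

S3, S5, S6, S7, S8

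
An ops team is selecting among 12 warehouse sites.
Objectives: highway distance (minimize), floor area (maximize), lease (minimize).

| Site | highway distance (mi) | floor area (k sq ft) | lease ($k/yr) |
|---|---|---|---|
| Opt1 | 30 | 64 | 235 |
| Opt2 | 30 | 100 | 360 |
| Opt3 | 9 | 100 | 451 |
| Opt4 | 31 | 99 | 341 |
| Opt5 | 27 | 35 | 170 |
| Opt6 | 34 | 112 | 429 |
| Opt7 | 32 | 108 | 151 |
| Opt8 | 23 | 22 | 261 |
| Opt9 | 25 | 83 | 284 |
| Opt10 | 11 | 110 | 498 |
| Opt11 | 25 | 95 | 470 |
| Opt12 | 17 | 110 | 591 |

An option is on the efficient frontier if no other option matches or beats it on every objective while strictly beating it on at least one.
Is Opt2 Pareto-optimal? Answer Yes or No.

Yes

Opt1: worse on floor area (64 vs 100).
Opt3: worse on lease (451 vs 360).
Opt4: worse on highway distance (31 vs 30).
Opt5: worse on floor area (35 vs 100).
Opt6: worse on highway distance (34 vs 30).
Opt7: worse on highway distance (32 vs 30).
Opt8: worse on floor area (22 vs 100).
Opt9: worse on floor area (83 vs 100).
Opt10: worse on lease (498 vs 360).
Opt11: worse on floor area (95 vs 100).
Opt12: worse on lease (591 vs 360).
No option is at least as good as Opt2 on every objective and strictly better on one.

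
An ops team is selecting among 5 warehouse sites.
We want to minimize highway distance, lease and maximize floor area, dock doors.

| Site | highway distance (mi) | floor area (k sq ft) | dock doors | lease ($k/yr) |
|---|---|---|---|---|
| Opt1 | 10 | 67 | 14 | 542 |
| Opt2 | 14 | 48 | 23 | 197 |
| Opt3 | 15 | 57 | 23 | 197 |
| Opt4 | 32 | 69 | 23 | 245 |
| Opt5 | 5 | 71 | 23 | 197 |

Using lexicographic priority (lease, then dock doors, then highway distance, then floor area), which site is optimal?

First minimize lease: best is 197, kept {Opt2, Opt3, Opt5}.
Then maximize dock doors: best is 23, kept {Opt2, Opt3, Opt5}.
Then minimize highway distance: best is 5, kept {Opt5}.

Opt5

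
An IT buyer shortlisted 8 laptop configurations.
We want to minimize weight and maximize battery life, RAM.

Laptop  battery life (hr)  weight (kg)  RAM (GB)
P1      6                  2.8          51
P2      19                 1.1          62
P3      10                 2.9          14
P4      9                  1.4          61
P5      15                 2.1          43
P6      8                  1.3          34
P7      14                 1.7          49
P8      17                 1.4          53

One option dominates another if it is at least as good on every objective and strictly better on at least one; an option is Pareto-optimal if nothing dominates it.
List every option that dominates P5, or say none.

P2: battery life 19≥15, weight 1.1≤2.1, RAM 62≥43 — dominates P5.
P8: battery life 17≥15, weight 1.4≤2.1, RAM 53≥43 — dominates P5.
Others (P1, P3, P4, P6, P7) are each worse than P5 on at least one objective.

P2, P8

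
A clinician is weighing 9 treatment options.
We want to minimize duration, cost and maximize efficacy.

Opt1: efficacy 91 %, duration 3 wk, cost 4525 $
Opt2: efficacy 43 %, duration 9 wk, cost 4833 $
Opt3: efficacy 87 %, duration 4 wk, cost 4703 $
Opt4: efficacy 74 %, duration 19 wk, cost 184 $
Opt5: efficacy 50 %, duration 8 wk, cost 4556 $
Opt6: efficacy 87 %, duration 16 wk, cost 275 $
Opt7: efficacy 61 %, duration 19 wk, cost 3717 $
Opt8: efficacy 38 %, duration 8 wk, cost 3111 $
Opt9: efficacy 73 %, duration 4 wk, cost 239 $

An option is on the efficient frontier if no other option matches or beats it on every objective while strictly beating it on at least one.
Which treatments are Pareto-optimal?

Opt1, Opt4, Opt6, Opt9

Opt1: not dominated (best efficacy).
Opt2: dominated by Opt1 (efficacy 91≥43, duration 3≤9, cost 4525≤4833).
Opt3: dominated by Opt1 (efficacy 91≥87, duration 3≤4, cost 4525≤4703).
Opt4: not dominated (best cost).
Opt5: dominated by Opt1 (efficacy 91≥50, duration 3≤8, cost 4525≤4556).
Opt6: not dominated.
Opt7: dominated by Opt4 (efficacy 74≥61, duration 19≤19, cost 184≤3717).
Opt8: dominated by Opt9 (efficacy 73≥38, duration 4≤8, cost 239≤3111).
Opt9: not dominated.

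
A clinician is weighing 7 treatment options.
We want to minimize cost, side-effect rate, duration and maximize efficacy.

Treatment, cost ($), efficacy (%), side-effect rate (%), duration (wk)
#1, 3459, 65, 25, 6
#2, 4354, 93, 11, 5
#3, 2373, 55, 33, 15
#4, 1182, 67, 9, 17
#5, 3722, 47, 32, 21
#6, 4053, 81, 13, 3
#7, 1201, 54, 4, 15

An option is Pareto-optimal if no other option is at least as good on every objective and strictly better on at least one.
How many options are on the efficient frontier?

6

#1: not dominated.
#2: not dominated (best efficacy).
#3: not dominated.
#4: not dominated (best cost).
#5: dominated by #1 (cost 3459≤3722, efficacy 65≥47, side-effect rate 25≤32, duration 6≤21).
#6: not dominated (best duration).
#7: not dominated (best side-effect rate).
Pareto-optimal: #1, #2, #3, #4, #6, #7 → 6.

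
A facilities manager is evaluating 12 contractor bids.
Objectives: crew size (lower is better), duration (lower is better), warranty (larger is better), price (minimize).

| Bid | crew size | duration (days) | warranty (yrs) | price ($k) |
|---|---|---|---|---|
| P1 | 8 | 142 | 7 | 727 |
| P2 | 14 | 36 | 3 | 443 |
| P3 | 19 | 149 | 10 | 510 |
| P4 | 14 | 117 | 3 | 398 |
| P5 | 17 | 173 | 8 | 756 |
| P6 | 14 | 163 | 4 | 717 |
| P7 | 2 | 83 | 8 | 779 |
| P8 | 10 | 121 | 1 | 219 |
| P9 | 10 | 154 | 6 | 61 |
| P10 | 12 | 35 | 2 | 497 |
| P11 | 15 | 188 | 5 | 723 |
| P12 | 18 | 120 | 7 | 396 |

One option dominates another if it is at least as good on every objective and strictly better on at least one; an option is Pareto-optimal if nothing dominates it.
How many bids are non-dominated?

P1: not dominated.
P2: not dominated.
P3: not dominated (best warranty).
P4: not dominated.
P5: not dominated.
P6: dominated by P9 (crew size 10≤14, duration 154≤163, warranty 6≥4, price 61≤717).
P7: not dominated (best crew size).
P8: not dominated.
P9: not dominated (best price).
P10: not dominated (best duration).
P11: dominated by P9 (crew size 10≤15, duration 154≤188, warranty 6≥5, price 61≤723).
P12: not dominated.
Pareto-optimal: P1, P2, P3, P4, P5, P7, P8, P9, P10, P12 → 10.

10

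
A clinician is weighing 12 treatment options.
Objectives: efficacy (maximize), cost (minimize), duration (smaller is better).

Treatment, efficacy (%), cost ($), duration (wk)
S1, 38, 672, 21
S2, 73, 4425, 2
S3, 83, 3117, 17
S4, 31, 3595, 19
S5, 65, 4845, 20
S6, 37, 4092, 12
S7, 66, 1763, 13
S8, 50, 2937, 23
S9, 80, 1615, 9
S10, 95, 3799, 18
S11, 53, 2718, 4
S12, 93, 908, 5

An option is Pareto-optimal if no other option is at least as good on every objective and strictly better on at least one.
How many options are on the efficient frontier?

S1: not dominated (best cost).
S2: not dominated (best duration).
S3: dominated by S12 (efficacy 93≥83, cost 908≤3117, duration 5≤17).
S4: dominated by S3 (efficacy 83≥31, cost 3117≤3595, duration 17≤19).
S5: dominated by S2 (efficacy 73≥65, cost 4425≤4845, duration 2≤20).
S6: dominated by S9 (efficacy 80≥37, cost 1615≤4092, duration 9≤12).
S7: dominated by S9 (efficacy 80≥66, cost 1615≤1763, duration 9≤13).
S8: dominated by S7 (efficacy 66≥50, cost 1763≤2937, duration 13≤23).
S9: dominated by S12 (efficacy 93≥80, cost 908≤1615, duration 5≤9).
S10: not dominated (best efficacy).
S11: not dominated.
S12: not dominated.
Pareto-optimal: S1, S2, S10, S11, S12 → 5.

5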